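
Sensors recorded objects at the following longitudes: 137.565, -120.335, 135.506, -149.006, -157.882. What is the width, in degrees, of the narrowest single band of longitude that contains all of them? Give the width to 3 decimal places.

Sort the longitudes: -157.882°, -149.006°, -120.335°, +135.506°, +137.565°.
Eastward gaps between consecutive values (wrapping around): 8.876°, 28.671°, 255.841°, 2.059°, 64.553°.
Largest gap = 255.841° ⇒ minimal covering band is its complement: 360° − 255.841° = 104.159°.
Band runs from +135.506° eastward to -120.335°, crossing the antimeridian.

104.159°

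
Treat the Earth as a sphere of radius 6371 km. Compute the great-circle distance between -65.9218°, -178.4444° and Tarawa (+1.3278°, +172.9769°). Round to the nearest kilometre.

7509 km

Δλ = 172.9769 − -178.4444 = 351.4213°; wrapped into (−180°, 180°]: -8.5787°.
Δφ = 1.3278 − -65.9218 = 67.2496°.
a = sin²(Δφ/2) + cos φ₁ · cos φ₂ · sin²(Δλ/2) = 0.308923.
c = 2·atan2(√a, √(1−a)) = 1.17867 rad → d = 6371·c ≈ 7509.31 km.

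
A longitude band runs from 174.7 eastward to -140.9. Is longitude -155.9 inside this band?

Band width going east from +174.7° to -140.9°: ((-140.9 − 174.7) mod 360) = 44.4°.
Offset of -155.9° east of the west edge: ((-155.9 − 174.7) mod 360) = 29.4°.
29.4° ≤ 44.4° ⇒ inside.

Yes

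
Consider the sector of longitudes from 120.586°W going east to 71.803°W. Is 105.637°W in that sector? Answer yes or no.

Yes

Band width going east from -120.586° to -71.803°: ((-71.803 − -120.586) mod 360) = 48.783°.
Offset of -105.637° east of the west edge: ((-105.637 − -120.586) mod 360) = 14.949°.
14.949° ≤ 48.783° ⇒ inside.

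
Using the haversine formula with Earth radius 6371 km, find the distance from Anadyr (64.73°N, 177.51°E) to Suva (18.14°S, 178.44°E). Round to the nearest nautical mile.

4976 nmi

Δλ = 178.44 − 177.51 = 0.93°.
Δφ = -18.14 − 64.73 = -82.87°.
a = sin²(Δφ/2) + cos φ₁ · cos φ₂ · sin²(Δλ/2) = 0.437966.
c = 2·atan2(√a, √(1−a)) = 1.44641 rad → d = 6371·c ≈ 9215.07 km ≈ 4975.74 nmi.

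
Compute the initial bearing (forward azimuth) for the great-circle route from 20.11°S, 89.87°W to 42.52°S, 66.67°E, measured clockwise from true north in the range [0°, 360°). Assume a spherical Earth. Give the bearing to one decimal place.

161.3°

Δλ = 66.67 − -89.87 = 156.54°.
θ = atan2( sin Δλ · cos φ₂ , cos φ₁ · sin φ₂ − sin φ₁ · cos φ₂ · cos Δλ )
  = atan2(0.29342, -0.86711) = 161.305° → normalised to [0°, 360°): 161.305°.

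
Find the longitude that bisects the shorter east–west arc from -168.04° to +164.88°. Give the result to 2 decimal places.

+178.42°

Signed shortest Δλ from -168.04° to +164.88° is -27.08°.
Midpoint longitude = -168.04° + (-27.08°)/2 = -168.04° − 13.54° = -181.58°.
Normalise into (−180°, 180°]: +178.42°.
(The naïve average (-168.04 + +164.88)/2 = -1.58° is on the wrong side of the globe.)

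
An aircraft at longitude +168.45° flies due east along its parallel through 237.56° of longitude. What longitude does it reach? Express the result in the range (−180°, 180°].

+46.01°

Start at +168.45°; shift +237.56° → +406.01°.
+406.01° lies outside (−180°, 180°]; subtract 360° → +46.01°.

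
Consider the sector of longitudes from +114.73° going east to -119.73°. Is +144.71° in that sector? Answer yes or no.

Band width going east from +114.73° to -119.73°: ((-119.73 − 114.73) mod 360) = 125.54°.
Offset of +144.71° east of the west edge: ((144.71 − 114.73) mod 360) = 29.98°.
29.98° ≤ 125.54° ⇒ inside.

Yes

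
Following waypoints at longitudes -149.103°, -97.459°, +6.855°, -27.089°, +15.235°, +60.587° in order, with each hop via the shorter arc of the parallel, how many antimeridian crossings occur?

0

Leg 1: -149.103° → -97.459°, shortest Δλ = 51.644° (east) — does not cross 180°.
Leg 2: -97.459° → +6.855°, shortest Δλ = 104.314° (east) — does not cross 180°.
Leg 3: +6.855° → -27.089°, shortest Δλ = -33.944° (west) — does not cross 180°.
Leg 4: -27.089° → +15.235°, shortest Δλ = 42.324° (east) — does not cross 180°.
Leg 5: +15.235° → +60.587°, shortest Δλ = 45.352° (east) — does not cross 180°.
Total crossings: 0.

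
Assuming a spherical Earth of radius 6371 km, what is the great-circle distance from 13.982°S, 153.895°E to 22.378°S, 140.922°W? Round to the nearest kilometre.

6900 km

Δλ = -140.922 − 153.895 = -294.817°; wrapped into (−180°, 180°]: 65.183°.
Δφ = -22.378 − -13.982 = -8.396°.
a = sin²(Δφ/2) + cos φ₁ · cos φ₂ · sin²(Δλ/2) = 0.265699.
c = 2·atan2(√a, √(1−a)) = 1.08309 rad → d = 6371·c ≈ 6900.36 km.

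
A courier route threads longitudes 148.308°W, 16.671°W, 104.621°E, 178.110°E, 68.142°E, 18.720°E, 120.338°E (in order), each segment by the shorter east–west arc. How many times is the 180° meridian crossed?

0

Leg 1: -148.308° → -16.671°, shortest Δλ = 131.637° (east) — does not cross 180°.
Leg 2: -16.671° → +104.621°, shortest Δλ = 121.292° (east) — does not cross 180°.
Leg 3: +104.621° → +178.110°, shortest Δλ = 73.489° (east) — does not cross 180°.
Leg 4: +178.110° → +68.142°, shortest Δλ = -109.968° (west) — does not cross 180°.
Leg 5: +68.142° → +18.720°, shortest Δλ = -49.422° (west) — does not cross 180°.
Leg 6: +18.720° → +120.338°, shortest Δλ = 101.618° (east) — does not cross 180°.
Total crossings: 0.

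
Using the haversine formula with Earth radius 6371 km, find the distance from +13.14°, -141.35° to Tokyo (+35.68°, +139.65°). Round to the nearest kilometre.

Δλ = 139.65 − -141.35 = 281.00°; wrapped into (−180°, 180°]: -79.00°.
Δφ = 35.68 − 13.14 = 22.54°.
a = sin²(Δφ/2) + cos φ₁ · cos φ₂ · sin²(Δλ/2) = 0.358237.
c = 2·atan2(√a, √(1−a)) = 1.28333 rad → d = 6371·c ≈ 8176.08 km.

8176 km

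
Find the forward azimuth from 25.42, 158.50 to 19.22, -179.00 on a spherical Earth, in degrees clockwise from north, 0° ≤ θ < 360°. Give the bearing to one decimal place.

102.1°

Δλ = -179.00 − 158.50 = -337.50°; wrapped into (−180°, 180°]: 22.50°.
θ = atan2( sin Δλ · cos φ₂ , cos φ₁ · sin φ₂ − sin φ₁ · cos φ₂ · cos Δλ )
  = atan2(0.36135, -0.07715) = 102.051° → normalised to [0°, 360°): 102.051°.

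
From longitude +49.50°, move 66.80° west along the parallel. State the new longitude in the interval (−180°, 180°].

-17.30°

Start at +49.50°; shift −66.80° → -17.30°.
-17.30° already lies in (−180°, 180°].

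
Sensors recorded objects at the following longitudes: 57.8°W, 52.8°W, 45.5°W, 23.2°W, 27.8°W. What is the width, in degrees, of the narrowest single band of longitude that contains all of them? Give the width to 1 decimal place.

34.6°

Sort the longitudes: -57.8°, -52.8°, -45.5°, -27.8°, -23.2°.
Eastward gaps between consecutive values (wrapping around): 5.0°, 7.3°, 17.7°, 4.6°, 325.4°.
Largest gap = 325.4° ⇒ minimal covering band is its complement: 360° − 325.4° = 34.6°.
Band runs from -57.8° eastward to -23.2°.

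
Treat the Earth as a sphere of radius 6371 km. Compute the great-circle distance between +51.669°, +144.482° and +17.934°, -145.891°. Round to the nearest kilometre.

7055 km

Δλ = -145.891 − 144.482 = -290.373°; wrapped into (−180°, 180°]: 69.627°.
Δφ = 17.934 − 51.669 = -33.735°.
a = sin²(Δφ/2) + cos φ₁ · cos φ₂ · sin²(Δλ/2) = 0.276517.
c = 2·atan2(√a, √(1−a)) = 1.10742 rad → d = 6371·c ≈ 7055.40 km.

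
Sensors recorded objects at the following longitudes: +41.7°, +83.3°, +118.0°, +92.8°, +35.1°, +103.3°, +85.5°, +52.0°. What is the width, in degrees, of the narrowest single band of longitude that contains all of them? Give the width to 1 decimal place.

Sort the longitudes: +35.1°, +41.7°, +52.0°, +83.3°, +85.5°, +92.8°, +103.3°, +118.0°.
Eastward gaps between consecutive values (wrapping around): 6.6°, 10.3°, 31.3°, 2.2°, 7.3°, 10.5°, 14.7°, 277.1°.
Largest gap = 277.1° ⇒ minimal covering band is its complement: 360° − 277.1° = 82.9°.
Band runs from +35.1° eastward to +118.0°.

82.9°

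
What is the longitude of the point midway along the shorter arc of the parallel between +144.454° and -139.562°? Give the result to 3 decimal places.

Signed shortest Δλ from +144.454° to -139.562° is +75.984°.
Midpoint longitude = +144.454° + (+75.984°)/2 = +144.454° + 37.992° = +182.446°.
Normalise into (−180°, 180°]: -177.554°.
(The naïve average (+144.454 + -139.562)/2 = 2.446° is on the wrong side of the globe.)

-177.554°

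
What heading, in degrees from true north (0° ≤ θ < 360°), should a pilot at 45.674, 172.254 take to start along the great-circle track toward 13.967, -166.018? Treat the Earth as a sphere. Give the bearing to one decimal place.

Δλ = -166.018 − 172.254 = -338.272°; wrapped into (−180°, 180°]: 21.728°.
θ = atan2( sin Δλ · cos φ₂ , cos φ₁ · sin φ₂ − sin φ₁ · cos φ₂ · cos Δλ )
  = atan2(0.35926, -0.47625) = 142.971° → normalised to [0°, 360°): 142.971°.

143.0°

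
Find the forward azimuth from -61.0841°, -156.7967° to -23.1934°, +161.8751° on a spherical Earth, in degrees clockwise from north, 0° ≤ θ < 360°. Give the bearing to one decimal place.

304.3°

Δλ = 161.8751 − -156.7967 = 318.6718°; wrapped into (−180°, 180°]: -41.3282°.
θ = atan2( sin Δλ · cos φ₂ , cos φ₁ · sin φ₂ − sin φ₁ · cos φ₂ · cos Δλ )
  = atan2(-0.60700, 0.41377) = -55.719° → normalised to [0°, 360°): 304.281°.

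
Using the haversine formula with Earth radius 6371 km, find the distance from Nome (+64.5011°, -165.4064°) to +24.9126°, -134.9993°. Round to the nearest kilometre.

Δλ = -134.9993 − -165.4064 = 30.4071°.
Δφ = 24.9126 − 64.5011 = -39.5885°.
a = sin²(Δφ/2) + cos φ₁ · cos φ₂ · sin²(Δλ/2) = 0.141532.
c = 2·atan2(√a, √(1−a)) = 0.77140 rad → d = 6371·c ≈ 4914.58 km.

4915 km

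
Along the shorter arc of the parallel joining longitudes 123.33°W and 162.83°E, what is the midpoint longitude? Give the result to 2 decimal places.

160.25°W

Signed shortest Δλ from -123.33° to +162.83° is -73.84°.
Midpoint longitude = -123.33° + (-73.84°)/2 = -123.33° − 36.92° = -160.25°.
(The naïve average (-123.33 + +162.83)/2 = 19.75° is on the wrong side of the globe.)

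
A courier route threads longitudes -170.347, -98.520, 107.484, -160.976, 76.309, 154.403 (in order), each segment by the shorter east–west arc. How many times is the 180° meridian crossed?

3

Leg 1: -170.347° → -98.520°, shortest Δλ = 71.827° (east) — does not cross 180°.
Leg 2: -98.520° → +107.484°, shortest Δλ = -153.996° (west) — crosses 180°.
Leg 3: +107.484° → -160.976°, shortest Δλ = 91.54° (east) — crosses 180°.
Leg 4: -160.976° → +76.309°, shortest Δλ = -122.715° (west) — crosses 180°.
Leg 5: +76.309° → +154.403°, shortest Δλ = 78.094° (east) — does not cross 180°.
Total crossings: 3.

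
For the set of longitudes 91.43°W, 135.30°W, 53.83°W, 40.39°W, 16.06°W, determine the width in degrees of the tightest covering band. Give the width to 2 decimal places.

119.24°

Sort the longitudes: -135.30°, -91.43°, -53.83°, -40.39°, -16.06°.
Eastward gaps between consecutive values (wrapping around): 43.87°, 37.60°, 13.44°, 24.33°, 240.76°.
Largest gap = 240.76° ⇒ minimal covering band is its complement: 360° − 240.76° = 119.24°.
Band runs from -135.30° eastward to -16.06°.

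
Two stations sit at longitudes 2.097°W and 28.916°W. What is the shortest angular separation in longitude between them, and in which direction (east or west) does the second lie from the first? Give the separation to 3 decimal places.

Raw difference: -28.916 − -2.097 = -26.819°.
Normalise into (−180°, 180°]: -26.819° stays -26.819°.
Negative ⇒ the second point lies to the west; separation 26.819°.

26.819° west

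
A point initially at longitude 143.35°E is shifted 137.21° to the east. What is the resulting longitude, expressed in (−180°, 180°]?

79.44°W

Start at +143.35°; shift +137.21° → +280.56°.
+280.56° lies outside (−180°, 180°]; subtract 360° → -79.44°.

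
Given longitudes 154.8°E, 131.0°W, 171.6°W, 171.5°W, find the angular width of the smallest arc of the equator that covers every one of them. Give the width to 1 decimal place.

Sort the longitudes: -171.6°, -171.5°, -131.0°, +154.8°.
Eastward gaps between consecutive values (wrapping around): 0.1°, 40.5°, 285.8°, 33.6°.
Largest gap = 285.8° ⇒ minimal covering band is its complement: 360° − 285.8° = 74.2°.
Band runs from +154.8° eastward to -131.0°, crossing the antimeridian.

74.2°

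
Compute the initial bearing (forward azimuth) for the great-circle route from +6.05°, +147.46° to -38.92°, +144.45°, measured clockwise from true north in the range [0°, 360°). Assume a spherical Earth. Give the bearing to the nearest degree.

Δλ = 144.45 − 147.46 = -3.01°.
θ = atan2( sin Δλ · cos φ₂ , cos φ₁ · sin φ₂ − sin φ₁ · cos φ₂ · cos Δλ )
  = atan2(-0.04085, -0.70662) = -176.691° → normalised to [0°, 360°): 183.309°.

183°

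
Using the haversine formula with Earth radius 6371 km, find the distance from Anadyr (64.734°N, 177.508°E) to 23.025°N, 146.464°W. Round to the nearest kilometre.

Δλ = -146.464 − 177.508 = -323.972°; wrapped into (−180°, 180°]: 36.028°.
Δφ = 23.025 − 64.734 = -41.709°.
a = sin²(Δφ/2) + cos φ₁ · cos φ₂ · sin²(Δλ/2) = 0.164300.
c = 2·atan2(√a, √(1−a)) = 0.83470 rad → d = 6371·c ≈ 5317.88 km.

5318 km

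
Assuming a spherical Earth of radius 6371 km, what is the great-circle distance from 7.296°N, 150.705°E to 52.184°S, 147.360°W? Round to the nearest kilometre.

8817 km

Δλ = -147.360 − 150.705 = -298.065°; wrapped into (−180°, 180°]: 61.935°.
Δφ = -52.184 − 7.296 = -59.480°.
a = sin²(Δφ/2) + cos φ₁ · cos φ₂ · sin²(Δλ/2) = 0.407100.
c = 2·atan2(√a, √(1−a)) = 1.38391 rad → d = 6371·c ≈ 8816.89 km.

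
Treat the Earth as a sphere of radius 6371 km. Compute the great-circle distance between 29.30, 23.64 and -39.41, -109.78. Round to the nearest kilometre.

15645 km

Δλ = -109.78 − 23.64 = -133.42°.
Δφ = -39.41 − 29.30 = -68.71°.
a = sin²(Δφ/2) + cos φ₁ · cos φ₂ · sin²(Δλ/2) = 0.886905.
c = 2·atan2(√a, √(1−a)) = 2.45563 rad → d = 6371·c ≈ 15644.81 km.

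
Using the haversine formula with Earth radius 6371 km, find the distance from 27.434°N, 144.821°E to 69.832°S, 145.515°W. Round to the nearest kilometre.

Δλ = -145.515 − 144.821 = -290.336°; wrapped into (−180°, 180°]: 69.664°.
Δφ = -69.832 − 27.434 = -97.266°.
a = sin²(Δφ/2) + cos φ₁ · cos φ₂ · sin²(Δλ/2) = 0.663067.
c = 2·atan2(√a, √(1−a)) = 1.90301 rad → d = 6371·c ≈ 12124.06 km.

12124 km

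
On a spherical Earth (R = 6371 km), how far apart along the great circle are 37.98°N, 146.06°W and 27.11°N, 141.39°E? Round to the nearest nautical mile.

Δλ = 141.39 − -146.06 = 287.45°; wrapped into (−180°, 180°]: -72.55°.
Δφ = 27.11 − 37.98 = -10.87°.
a = sin²(Δφ/2) + cos φ₁ · cos φ₂ · sin²(Δλ/2) = 0.254585.
c = 2·atan2(√a, √(1−a)) = 1.05775 rad → d = 6371·c ≈ 6738.95 km ≈ 3638.74 nmi.

3639 nmi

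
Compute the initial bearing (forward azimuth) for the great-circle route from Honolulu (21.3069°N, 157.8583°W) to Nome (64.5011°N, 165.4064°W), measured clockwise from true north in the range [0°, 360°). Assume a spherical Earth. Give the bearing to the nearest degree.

Δλ = -165.4064 − -157.8583 = -7.5481°.
θ = atan2( sin Δλ · cos φ₂ , cos φ₁ · sin φ₂ − sin φ₁ · cos φ₂ · cos Δλ )
  = atan2(-0.05655, 0.68583) = -4.714° → normalised to [0°, 360°): 355.286°.

355°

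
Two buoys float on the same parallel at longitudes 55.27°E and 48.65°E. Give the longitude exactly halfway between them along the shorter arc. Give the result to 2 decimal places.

51.96°E

Signed shortest Δλ from +55.27° to +48.65° is -6.62°.
Midpoint longitude = +55.27° + (-6.62°)/2 = +55.27° − 3.31° = +51.96°.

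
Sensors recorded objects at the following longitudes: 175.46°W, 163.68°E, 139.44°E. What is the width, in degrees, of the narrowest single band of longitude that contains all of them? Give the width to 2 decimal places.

Sort the longitudes: -175.46°, +139.44°, +163.68°.
Eastward gaps between consecutive values (wrapping around): 314.90°, 24.24°, 20.86°.
Largest gap = 314.90° ⇒ minimal covering band is its complement: 360° − 314.90° = 45.10°.
Band runs from +139.44° eastward to -175.46°, crossing the antimeridian.

45.10°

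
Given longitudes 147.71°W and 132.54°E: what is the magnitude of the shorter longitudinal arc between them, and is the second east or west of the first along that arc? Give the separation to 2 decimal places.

Raw difference: 132.54 − -147.71 = 280.25°.
Normalise into (−180°, 180°]: 280.25° − 360° = -79.75°.
Negative ⇒ the second point lies to the west; separation 79.75°.

79.75° west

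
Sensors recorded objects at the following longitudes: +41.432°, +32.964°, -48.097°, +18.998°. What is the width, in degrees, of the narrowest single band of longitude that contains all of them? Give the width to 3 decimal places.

89.529°

Sort the longitudes: -48.097°, +18.998°, +32.964°, +41.432°.
Eastward gaps between consecutive values (wrapping around): 67.095°, 13.966°, 8.468°, 270.471°.
Largest gap = 270.471° ⇒ minimal covering band is its complement: 360° − 270.471° = 89.529°.
Band runs from -48.097° eastward to +41.432°.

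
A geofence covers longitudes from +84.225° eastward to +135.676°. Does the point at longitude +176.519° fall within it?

No

Band width going east from +84.225° to +135.676°: ((135.676 − 84.225) mod 360) = 51.451°.
Offset of +176.519° east of the west edge: ((176.519 − 84.225) mod 360) = 92.294°.
92.294° > 51.451° ⇒ outside.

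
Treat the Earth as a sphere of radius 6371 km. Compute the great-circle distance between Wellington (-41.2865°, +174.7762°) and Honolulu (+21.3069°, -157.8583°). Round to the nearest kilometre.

Δλ = -157.8583 − 174.7762 = -332.6345°; wrapped into (−180°, 180°]: 27.3655°.
Δφ = 21.3069 − -41.2865 = 62.5934°.
a = sin²(Δφ/2) + cos φ₁ · cos φ₂ · sin²(Δλ/2) = 0.309020.
c = 2·atan2(√a, √(1−a)) = 1.17888 rad → d = 6371·c ≈ 7510.64 km.

7511 km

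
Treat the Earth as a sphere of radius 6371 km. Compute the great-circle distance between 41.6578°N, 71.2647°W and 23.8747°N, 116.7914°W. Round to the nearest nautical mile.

2498 nmi

Δλ = -116.7914 − -71.2647 = -45.5267°.
Δφ = 23.8747 − 41.6578 = -17.7831°.
a = sin²(Δφ/2) + cos φ₁ · cos φ₂ · sin²(Δλ/2) = 0.126173.
c = 2·atan2(√a, √(1−a)) = 0.72627 rad → d = 6371·c ≈ 4627.09 km ≈ 2498.43 nmi.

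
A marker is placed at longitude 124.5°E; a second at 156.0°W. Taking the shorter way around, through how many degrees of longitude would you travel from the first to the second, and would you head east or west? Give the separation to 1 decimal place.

Raw difference: -156.0 − 124.5 = -280.5°.
Normalise into (−180°, 180°]: -280.5° + 360° = 79.5°.
Positive ⇒ the second point lies to the east; separation 79.5°.

79.5° east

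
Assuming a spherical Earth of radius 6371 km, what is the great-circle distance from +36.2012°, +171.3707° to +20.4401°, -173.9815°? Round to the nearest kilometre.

Δλ = -173.9815 − 171.3707 = -345.3522°; wrapped into (−180°, 180°]: 14.6478°.
Δφ = 20.4401 − 36.2012 = -15.7611°.
a = sin²(Δφ/2) + cos φ₁ · cos φ₂ · sin²(Δλ/2) = 0.031087.
c = 2·atan2(√a, √(1−a)) = 0.35448 rad → d = 6371·c ≈ 2258.39 km.

2258 km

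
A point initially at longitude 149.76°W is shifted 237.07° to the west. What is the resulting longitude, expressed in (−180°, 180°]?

26.83°W

Start at -149.76°; shift −237.07° → -386.83°.
-386.83° lies outside (−180°, 180°]; add 360° → -26.83°.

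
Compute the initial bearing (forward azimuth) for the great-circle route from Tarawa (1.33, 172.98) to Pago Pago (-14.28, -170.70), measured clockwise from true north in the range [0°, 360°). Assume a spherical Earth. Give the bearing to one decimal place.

Δλ = -170.70 − 172.98 = -343.68°; wrapped into (−180°, 180°]: 16.32°.
θ = atan2( sin Δλ · cos φ₂ , cos φ₁ · sin φ₂ − sin φ₁ · cos φ₂ · cos Δλ )
  = atan2(0.27232, -0.26818) = 134.561° → normalised to [0°, 360°): 134.561°.

134.6°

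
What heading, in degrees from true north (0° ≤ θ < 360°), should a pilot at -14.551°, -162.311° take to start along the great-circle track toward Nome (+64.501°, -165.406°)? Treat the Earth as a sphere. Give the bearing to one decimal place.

Δλ = -165.406 − -162.311 = -3.095°.
θ = atan2( sin Δλ · cos φ₂ , cos φ₁ · sin φ₂ − sin φ₁ · cos φ₂ · cos Δλ )
  = atan2(-0.02324, 0.98164) = -1.356° → normalised to [0°, 360°): 358.644°.

358.6°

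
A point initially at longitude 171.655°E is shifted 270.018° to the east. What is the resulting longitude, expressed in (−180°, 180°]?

Start at +171.655°; shift +270.018° → +441.673°.
+441.673° lies outside (−180°, 180°]; subtract 360° → +81.673°.

81.673°E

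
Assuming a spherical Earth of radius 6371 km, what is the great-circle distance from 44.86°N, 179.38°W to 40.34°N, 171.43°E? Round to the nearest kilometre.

904 km

Δλ = 171.43 − -179.38 = 350.81°; wrapped into (−180°, 180°]: -9.19°.
Δφ = 40.34 − 44.86 = -4.52°.
a = sin²(Δφ/2) + cos φ₁ · cos φ₂ · sin²(Δλ/2) = 0.005023.
c = 2·atan2(√a, √(1−a)) = 0.14186 rad → d = 6371·c ≈ 903.78 km.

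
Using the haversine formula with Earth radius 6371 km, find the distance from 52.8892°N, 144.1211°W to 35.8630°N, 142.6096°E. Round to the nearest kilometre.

5844 km

Δλ = 142.6096 − -144.1211 = 286.7307°; wrapped into (−180°, 180°]: -73.2693°.
Δφ = 35.8630 − 52.8892 = -17.0262°.
a = sin²(Δφ/2) + cos φ₁ · cos φ₂ · sin²(Δλ/2) = 0.196020.
c = 2·atan2(√a, √(1−a)) = 0.91731 rad → d = 6371·c ≈ 5844.17 km.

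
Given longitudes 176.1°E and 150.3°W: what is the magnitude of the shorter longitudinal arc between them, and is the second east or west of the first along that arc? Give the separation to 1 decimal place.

Raw difference: -150.3 − 176.1 = -326.4°.
Normalise into (−180°, 180°]: -326.4° + 360° = 33.6°.
Positive ⇒ the second point lies to the east; separation 33.6°.

33.6° east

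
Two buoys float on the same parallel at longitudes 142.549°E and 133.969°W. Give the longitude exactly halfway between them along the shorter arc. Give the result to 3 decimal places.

Signed shortest Δλ from +142.549° to -133.969° is +83.482°.
Midpoint longitude = +142.549° + (+83.482°)/2 = +142.549° + 41.741° = +184.290°.
Normalise into (−180°, 180°]: -175.710°.
(The naïve average (+142.549 + -133.969)/2 = 4.29° is on the wrong side of the globe.)

175.710°W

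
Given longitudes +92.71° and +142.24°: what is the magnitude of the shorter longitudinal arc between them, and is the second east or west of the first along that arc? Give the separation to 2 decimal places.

49.53° east

Raw difference: 142.24 − 92.71 = 49.53°.
Normalise into (−180°, 180°]: 49.53° stays 49.53°.
Positive ⇒ the second point lies to the east; separation 49.53°.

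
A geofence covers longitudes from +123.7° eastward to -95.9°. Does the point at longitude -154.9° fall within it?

Band width going east from +123.7° to -95.9°: ((-95.9 − 123.7) mod 360) = 140.4°.
Offset of -154.9° east of the west edge: ((-154.9 − 123.7) mod 360) = 81.4°.
81.4° ≤ 140.4° ⇒ inside.

Yes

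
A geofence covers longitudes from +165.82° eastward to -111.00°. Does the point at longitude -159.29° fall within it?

Yes

Band width going east from +165.82° to -111.00°: ((-111.00 − 165.82) mod 360) = 83.18°.
Offset of -159.29° east of the west edge: ((-159.29 − 165.82) mod 360) = 34.89°.
34.89° ≤ 83.18° ⇒ inside.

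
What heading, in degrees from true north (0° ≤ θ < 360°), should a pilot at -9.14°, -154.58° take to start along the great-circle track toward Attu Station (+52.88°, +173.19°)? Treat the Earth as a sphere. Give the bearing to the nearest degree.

340°

Δλ = 173.19 − -154.58 = 327.77°; wrapped into (−180°, 180°]: -32.23°.
θ = atan2( sin Δλ · cos φ₂ , cos φ₁ · sin φ₂ − sin φ₁ · cos φ₂ · cos Δλ )
  = atan2(-0.32185, 0.86834) = -20.337° → normalised to [0°, 360°): 339.663°.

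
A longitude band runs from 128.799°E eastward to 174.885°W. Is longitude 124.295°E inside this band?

Band width going east from +128.799° to -174.885°: ((-174.885 − 128.799) mod 360) = 56.316°.
Offset of +124.295° east of the west edge: ((124.295 − 128.799) mod 360) = 355.496°.
355.496° > 56.316° ⇒ outside.

No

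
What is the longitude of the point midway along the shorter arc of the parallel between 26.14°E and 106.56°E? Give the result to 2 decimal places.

66.35°E

Signed shortest Δλ from +26.14° to +106.56° is +80.42°.
Midpoint longitude = +26.14° + (+80.42°)/2 = +26.14° + 40.21° = +66.35°.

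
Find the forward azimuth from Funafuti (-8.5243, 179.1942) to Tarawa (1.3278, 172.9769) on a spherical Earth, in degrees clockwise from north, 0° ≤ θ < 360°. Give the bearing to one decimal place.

327.5°

Δλ = 172.9769 − 179.1942 = -6.2173°.
θ = atan2( sin Δλ · cos φ₂ , cos φ₁ · sin φ₂ − sin φ₁ · cos φ₂ · cos Δλ )
  = atan2(-0.10827, 0.17023) = -32.457° → normalised to [0°, 360°): 327.543°.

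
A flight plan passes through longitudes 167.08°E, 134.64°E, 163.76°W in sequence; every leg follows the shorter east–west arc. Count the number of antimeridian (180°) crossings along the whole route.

Leg 1: +167.08° → +134.64°, shortest Δλ = -32.44° (west) — does not cross 180°.
Leg 2: +134.64° → -163.76°, shortest Δλ = 61.6° (east) — crosses 180°.
Total crossings: 1.

1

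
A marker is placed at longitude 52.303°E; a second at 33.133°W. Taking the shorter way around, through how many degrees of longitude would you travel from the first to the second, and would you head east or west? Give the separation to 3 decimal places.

Raw difference: -33.133 − 52.303 = -85.436°.
Normalise into (−180°, 180°]: -85.436° stays -85.436°.
Negative ⇒ the second point lies to the west; separation 85.436°.

85.436° west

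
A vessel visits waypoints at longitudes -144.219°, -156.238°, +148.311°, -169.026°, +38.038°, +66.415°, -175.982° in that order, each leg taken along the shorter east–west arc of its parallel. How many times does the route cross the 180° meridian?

Leg 1: -144.219° → -156.238°, shortest Δλ = -12.019° (west) — does not cross 180°.
Leg 2: -156.238° → +148.311°, shortest Δλ = -55.451° (west) — crosses 180°.
Leg 3: +148.311° → -169.026°, shortest Δλ = 42.663° (east) — crosses 180°.
Leg 4: -169.026° → +38.038°, shortest Δλ = -152.936° (west) — crosses 180°.
Leg 5: +38.038° → +66.415°, shortest Δλ = 28.377° (east) — does not cross 180°.
Leg 6: +66.415° → -175.982°, shortest Δλ = 117.603° (east) — crosses 180°.
Total crossings: 4.

4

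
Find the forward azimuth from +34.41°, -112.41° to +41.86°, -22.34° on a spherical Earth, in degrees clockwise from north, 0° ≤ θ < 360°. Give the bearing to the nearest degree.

54°

Δλ = -22.34 − -112.41 = 90.07°.
θ = atan2( sin Δλ · cos φ₂ , cos φ₁ · sin φ₂ − sin φ₁ · cos φ₂ · cos Δλ )
  = atan2(0.74478, 0.55106) = 53.502° → normalised to [0°, 360°): 53.502°.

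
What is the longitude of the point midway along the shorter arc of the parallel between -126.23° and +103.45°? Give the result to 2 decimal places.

+168.61°

Signed shortest Δλ from -126.23° to +103.45° is -130.32°.
Midpoint longitude = -126.23° + (-130.32°)/2 = -126.23° − 65.16° = -191.39°.
Normalise into (−180°, 180°]: +168.61°.
(The naïve average (-126.23 + +103.45)/2 = -11.39° is on the wrong side of the globe.)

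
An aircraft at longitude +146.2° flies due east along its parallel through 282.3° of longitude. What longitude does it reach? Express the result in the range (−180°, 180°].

Start at +146.2°; shift +282.3° → +428.5°.
+428.5° lies outside (−180°, 180°]; subtract 360° → +68.5°.

+68.5°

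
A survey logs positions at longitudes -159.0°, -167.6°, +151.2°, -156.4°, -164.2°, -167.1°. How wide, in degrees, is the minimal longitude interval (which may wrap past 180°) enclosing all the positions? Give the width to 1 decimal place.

52.4°

Sort the longitudes: -167.6°, -167.1°, -164.2°, -159.0°, -156.4°, +151.2°.
Eastward gaps between consecutive values (wrapping around): 0.5°, 2.9°, 5.2°, 2.6°, 307.6°, 41.2°.
Largest gap = 307.6° ⇒ minimal covering band is its complement: 360° − 307.6° = 52.4°.
Band runs from +151.2° eastward to -156.4°, crossing the antimeridian.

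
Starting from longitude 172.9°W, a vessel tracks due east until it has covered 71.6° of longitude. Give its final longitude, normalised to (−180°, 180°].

101.3°W

Start at -172.9°; shift +71.6° → -101.3°.
-101.3° already lies in (−180°, 180°].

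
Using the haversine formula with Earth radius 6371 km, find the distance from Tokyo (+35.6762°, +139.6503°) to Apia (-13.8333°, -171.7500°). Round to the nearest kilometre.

7509 km

Δλ = -171.7500 − 139.6503 = -311.4003°; wrapped into (−180°, 180°]: 48.5997°.
Δφ = -13.8333 − 35.6762 = -49.5095°.
a = sin²(Δφ/2) + cos φ₁ · cos φ₂ · sin²(Δλ/2) = 0.308910.
c = 2·atan2(√a, √(1−a)) = 1.17864 rad → d = 6371·c ≈ 7509.13 km.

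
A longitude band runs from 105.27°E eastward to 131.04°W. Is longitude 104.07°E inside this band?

No

Band width going east from +105.27° to -131.04°: ((-131.04 − 105.27) mod 360) = 123.69°.
Offset of +104.07° east of the west edge: ((104.07 − 105.27) mod 360) = 358.80°.
358.80° > 123.69° ⇒ outside.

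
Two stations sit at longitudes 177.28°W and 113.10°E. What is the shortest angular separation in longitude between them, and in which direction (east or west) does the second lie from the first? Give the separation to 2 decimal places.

Raw difference: 113.10 − -177.28 = 290.38°.
Normalise into (−180°, 180°]: 290.38° − 360° = -69.62°.
Negative ⇒ the second point lies to the west; separation 69.62°.

69.62° west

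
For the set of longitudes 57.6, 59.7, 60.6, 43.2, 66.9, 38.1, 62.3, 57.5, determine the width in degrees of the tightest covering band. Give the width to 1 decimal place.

28.8°

Sort the longitudes: +38.1°, +43.2°, +57.5°, +57.6°, +59.7°, +60.6°, +62.3°, +66.9°.
Eastward gaps between consecutive values (wrapping around): 5.1°, 14.3°, 0.1°, 2.1°, 0.9°, 1.7°, 4.6°, 331.2°.
Largest gap = 331.2° ⇒ minimal covering band is its complement: 360° − 331.2° = 28.8°.
Band runs from +38.1° eastward to +66.9°.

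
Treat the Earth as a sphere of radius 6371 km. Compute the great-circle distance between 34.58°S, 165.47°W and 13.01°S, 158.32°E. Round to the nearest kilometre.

Δλ = 158.32 − -165.47 = 323.79°; wrapped into (−180°, 180°]: -36.21°.
Δφ = -13.01 − -34.58 = 21.57°.
a = sin²(Δφ/2) + cos φ₁ · cos φ₂ · sin²(Δλ/2) = 0.112485.
c = 2·atan2(√a, √(1−a)) = 0.68403 rad → d = 6371·c ≈ 4357.98 km.

4358 km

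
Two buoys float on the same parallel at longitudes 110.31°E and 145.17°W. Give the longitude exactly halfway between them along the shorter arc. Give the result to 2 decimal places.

Signed shortest Δλ from +110.31° to -145.17° is +104.52°.
Midpoint longitude = +110.31° + (+104.52°)/2 = +110.31° + 52.26° = +162.57°.
(The naïve average (+110.31 + -145.17)/2 = -17.43° is on the wrong side of the globe.)

162.57°E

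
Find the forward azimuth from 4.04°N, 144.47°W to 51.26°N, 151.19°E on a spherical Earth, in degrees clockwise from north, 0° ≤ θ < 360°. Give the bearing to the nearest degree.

Δλ = 151.19 − -144.47 = 295.66°; wrapped into (−180°, 180°]: -64.34°.
θ = atan2( sin Δλ · cos φ₂ , cos φ₁ · sin φ₂ − sin φ₁ · cos φ₂ · cos Δλ )
  = atan2(-0.56407, 0.75896) = -36.620° → normalised to [0°, 360°): 323.380°.

323°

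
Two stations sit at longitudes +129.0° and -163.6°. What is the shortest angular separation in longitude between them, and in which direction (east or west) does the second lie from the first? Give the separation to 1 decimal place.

67.4° east

Raw difference: -163.6 − 129.0 = -292.6°.
Normalise into (−180°, 180°]: -292.6° + 360° = 67.4°.
Positive ⇒ the second point lies to the east; separation 67.4°.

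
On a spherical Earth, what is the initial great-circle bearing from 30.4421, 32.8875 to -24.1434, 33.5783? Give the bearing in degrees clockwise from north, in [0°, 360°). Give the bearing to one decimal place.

Δλ = 33.5783 − 32.8875 = 0.6908°.
θ = atan2( sin Δλ · cos φ₂ , cos φ₁ · sin φ₂ − sin φ₁ · cos φ₂ · cos Δλ )
  = atan2(0.01100, -0.81495) = 179.227° → normalised to [0°, 360°): 179.227°.

179.2°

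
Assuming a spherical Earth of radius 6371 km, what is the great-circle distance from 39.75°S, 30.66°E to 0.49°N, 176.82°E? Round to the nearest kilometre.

Δλ = 176.82 − 30.66 = 146.16°.
Δφ = 0.49 − -39.75 = 40.24°.
a = sin²(Δφ/2) + cos φ₁ · cos φ₂ · sin²(Δλ/2) = 0.822021.
c = 2·atan2(√a, √(1−a)) = 2.27057 rad → d = 6371·c ≈ 14465.78 km.

14466 km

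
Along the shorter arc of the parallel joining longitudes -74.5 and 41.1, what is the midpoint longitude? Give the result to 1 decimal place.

Signed shortest Δλ from -74.5° to +41.1° is +115.6°.
Midpoint longitude = -74.5° + (+115.6°)/2 = -74.5° + 57.8° = -16.7°.

-16.7°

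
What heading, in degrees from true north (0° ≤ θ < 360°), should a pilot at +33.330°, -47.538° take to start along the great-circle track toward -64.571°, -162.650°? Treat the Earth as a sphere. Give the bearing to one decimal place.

210.7°

Δλ = -162.650 − -47.538 = -115.112°.
θ = atan2( sin Δλ · cos φ₂ , cos φ₁ · sin φ₂ − sin φ₁ · cos φ₂ · cos Δλ )
  = atan2(-0.38881, -0.65445) = -149.285° → normalised to [0°, 360°): 210.715°.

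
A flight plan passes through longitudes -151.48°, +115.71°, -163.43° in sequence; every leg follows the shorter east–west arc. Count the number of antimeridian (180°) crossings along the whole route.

Leg 1: -151.48° → +115.71°, shortest Δλ = -92.81° (west) — crosses 180°.
Leg 2: +115.71° → -163.43°, shortest Δλ = 80.86° (east) — crosses 180°.
Total crossings: 2.

2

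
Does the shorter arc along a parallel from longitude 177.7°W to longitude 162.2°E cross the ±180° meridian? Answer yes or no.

Naïve |162.2 − -177.7| = 339.9° > 180°, so the shorter arc goes the other way round — across 180°.
Signed shortest Δλ = ((162.2 − -177.7 + 180) mod 360) − 180 = -20.1°.
Going west by 20.1° from -177.7° passes through 180° before reaching +162.2°.

Yes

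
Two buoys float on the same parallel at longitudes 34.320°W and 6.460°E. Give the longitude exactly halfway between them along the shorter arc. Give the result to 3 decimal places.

Signed shortest Δλ from -34.320° to +6.460° is +40.780°.
Midpoint longitude = -34.320° + (+40.780°)/2 = -34.320° + 20.390° = -13.930°.

13.930°W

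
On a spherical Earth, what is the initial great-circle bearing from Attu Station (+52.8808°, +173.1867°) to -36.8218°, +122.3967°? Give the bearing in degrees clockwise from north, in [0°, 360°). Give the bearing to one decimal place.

Δλ = 122.3967 − 173.1867 = -50.7900°.
θ = atan2( sin Δλ · cos φ₂ , cos φ₁ · sin φ₂ − sin φ₁ · cos φ₂ · cos Δλ )
  = atan2(-0.62026, -0.76519) = -140.972° → normalised to [0°, 360°): 219.028°.

219.0°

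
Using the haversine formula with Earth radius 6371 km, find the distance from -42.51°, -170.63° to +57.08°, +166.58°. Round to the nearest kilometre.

Δλ = 166.58 − -170.63 = 337.21°; wrapped into (−180°, 180°]: -22.79°.
Δφ = 57.08 − -42.51 = 99.59°.
a = sin²(Δφ/2) + cos φ₁ · cos φ₂ · sin²(Δλ/2) = 0.598936.
c = 2·atan2(√a, √(1−a)) = 1.76998 rad → d = 6371·c ≈ 11276.57 km.

11277 km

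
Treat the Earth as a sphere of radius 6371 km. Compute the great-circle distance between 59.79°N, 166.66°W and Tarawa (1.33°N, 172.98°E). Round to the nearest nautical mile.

3635 nmi

Δλ = 172.98 − -166.66 = 339.64°; wrapped into (−180°, 180°]: -20.36°.
Δφ = 1.33 − 59.79 = -58.46°.
a = sin²(Δφ/2) + cos φ₁ · cos φ₂ · sin²(Δλ/2) = 0.254167.
c = 2·atan2(√a, √(1−a)) = 1.05679 rad → d = 6371·c ≈ 6732.83 km ≈ 3635.44 nmi.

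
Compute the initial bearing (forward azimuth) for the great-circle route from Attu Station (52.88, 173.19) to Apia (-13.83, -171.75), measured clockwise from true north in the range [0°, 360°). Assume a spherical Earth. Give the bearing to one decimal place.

164.2°

Δλ = -171.75 − 173.19 = -344.94°; wrapped into (−180°, 180°]: 15.06°.
θ = atan2( sin Δλ · cos φ₂ , cos φ₁ · sin φ₂ − sin φ₁ · cos φ₂ · cos Δλ )
  = atan2(0.25230, -0.89192) = 164.205° → normalised to [0°, 360°): 164.205°.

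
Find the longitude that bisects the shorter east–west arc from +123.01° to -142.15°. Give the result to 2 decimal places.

+170.43°

Signed shortest Δλ from +123.01° to -142.15° is +94.84°.
Midpoint longitude = +123.01° + (+94.84°)/2 = +123.01° + 47.42° = +170.43°.
(The naïve average (+123.01 + -142.15)/2 = -9.57° is on the wrong side of the globe.)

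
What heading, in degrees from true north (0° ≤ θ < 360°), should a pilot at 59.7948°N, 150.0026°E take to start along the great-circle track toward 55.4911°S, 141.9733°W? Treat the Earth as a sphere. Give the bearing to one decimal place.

138.7°

Δλ = -141.9733 − 150.0026 = -291.9759°; wrapped into (−180°, 180°]: 68.0241°.
θ = atan2( sin Δλ · cos φ₂ , cos φ₁ · sin φ₂ − sin φ₁ · cos φ₂ · cos Δλ )
  = atan2(0.52537, -0.59779) = 138.689° → normalised to [0°, 360°): 138.689°.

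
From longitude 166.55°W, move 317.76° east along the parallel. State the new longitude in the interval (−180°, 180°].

Start at -166.55°; shift +317.76° → +151.21°.
+151.21° already lies in (−180°, 180°].

151.21°E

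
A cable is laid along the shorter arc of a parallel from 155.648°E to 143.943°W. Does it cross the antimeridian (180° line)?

Yes

Naïve |-143.943 − 155.648| = 299.591° > 180°, so the shorter arc goes the other way round — across 180°.
Signed shortest Δλ = ((-143.943 − 155.648 + 180) mod 360) − 180 = 60.409°.
Going east by 60.409° from +155.648° passes through 180° before reaching -143.943°.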